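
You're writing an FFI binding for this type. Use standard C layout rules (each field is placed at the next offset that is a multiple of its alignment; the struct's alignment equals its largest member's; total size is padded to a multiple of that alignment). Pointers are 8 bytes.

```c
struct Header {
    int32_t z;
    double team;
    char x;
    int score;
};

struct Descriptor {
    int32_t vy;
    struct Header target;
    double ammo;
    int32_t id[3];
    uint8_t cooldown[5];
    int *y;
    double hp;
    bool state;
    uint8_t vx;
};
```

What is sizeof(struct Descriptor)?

88 bytes

Header: @0: z [4B, align 4] → 4; +4 pad (align 8); @8: team [8B, align 8] → 16; @16: x [1B, align 1] → 17; +3 pad (align 4); @20: score [4B, align 4] → 24; size 24, align 8
@0: vy [4B, align 4] → 4
+4 pad (align 8)
@8: target [24B, align 8] → 32
@32: ammo [8B, align 8] → 40
@40: id [12B, align 4] → 52
@52: cooldown [5B, align 1] → 57
+7 pad (align 8)
@64: y [8B, align 8] → 72
@72: hp [8B, align 8] → 80
@80: state [1B, align 1] → 81
@81: vx [1B, align 1] → 82
+6 tail pad (align 8)
size 88, align 8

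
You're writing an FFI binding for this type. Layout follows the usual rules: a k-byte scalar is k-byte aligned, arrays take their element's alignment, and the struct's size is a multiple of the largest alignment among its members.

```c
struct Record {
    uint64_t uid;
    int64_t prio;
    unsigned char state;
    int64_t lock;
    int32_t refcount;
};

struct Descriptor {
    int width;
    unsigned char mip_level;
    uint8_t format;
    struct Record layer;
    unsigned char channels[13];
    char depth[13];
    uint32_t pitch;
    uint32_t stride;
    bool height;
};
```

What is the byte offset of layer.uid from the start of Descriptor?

8

Record: 0..8  uid  (8B, 8-aligned); 8..16  prio  (8B, 8-aligned); 16..17  state  (1B, 1-aligned); 17..24  -- padding (7B); 24..32  lock  (8B, 8-aligned); 32..36  refcount  (4B, 4-aligned); 36..40  -- tail padding (4B); sizeof = 40, alignof = 8
0..4  width  (4B, 4-aligned)
4..5  mip_level  (1B, 1-aligned)
5..6  format  (1B, 1-aligned)
6..8  -- padding (2B)
8..48  layer  (40B, 8-aligned)
within Record: uid at 0
8 + 0 = 8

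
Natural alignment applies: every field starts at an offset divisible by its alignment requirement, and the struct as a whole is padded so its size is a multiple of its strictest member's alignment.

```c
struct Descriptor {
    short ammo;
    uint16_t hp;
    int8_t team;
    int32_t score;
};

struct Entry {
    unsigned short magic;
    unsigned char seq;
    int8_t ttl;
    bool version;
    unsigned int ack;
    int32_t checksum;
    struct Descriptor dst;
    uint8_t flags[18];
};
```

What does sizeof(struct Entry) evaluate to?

Descriptor: ammo at 0 (size 2, align 2) → ends 2; hp at 2 (size 2, align 2) → ends 4; team at 4 (size 1, align 1) → ends 5; pad 3 to align 4 for score; score at 8 (size 4, align 4) → ends 12; total 12 bytes, alignment 4
magic at 0 (size 2, align 2) → ends 2
seq at 2 (size 1, align 1) → ends 3
ttl at 3 (size 1, align 1) → ends 4
version at 4 (size 1, align 1) → ends 5
pad 3 to align 4 for ack
ack at 8 (size 4, align 4) → ends 12
checksum at 12 (size 4, align 4) → ends 16
dst at 16 (size 12, align 4) → ends 28
flags at 28 (size 18, align 1) → ends 46
tail pad 2 to reach multiple of 4
total 48 bytes, alignment 4

48 bytes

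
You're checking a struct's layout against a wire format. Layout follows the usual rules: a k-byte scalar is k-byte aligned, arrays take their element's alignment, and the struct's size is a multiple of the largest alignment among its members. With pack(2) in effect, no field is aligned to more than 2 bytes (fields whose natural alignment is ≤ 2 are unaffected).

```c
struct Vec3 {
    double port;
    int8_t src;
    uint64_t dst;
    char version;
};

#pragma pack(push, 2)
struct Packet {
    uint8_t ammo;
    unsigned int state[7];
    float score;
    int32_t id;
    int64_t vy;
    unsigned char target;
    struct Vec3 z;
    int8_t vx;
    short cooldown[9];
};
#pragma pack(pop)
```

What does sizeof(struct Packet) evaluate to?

100

Vec3: @0: port [8B, align 8] → 8; @8: src [1B, align 1] → 9; +7 pad (align 8); @16: dst [8B, align 8] → 24; @24: version [1B, align 1] → 25; +7 tail pad (align 8); size 32, align 8
@0: ammo [1B, align 1] → 1
+1 pad (align 2)
@2: state [28B, align 2] → 30
@30: score [4B, align 2] → 34
@34: id [4B, align 2] → 38
@38: vy [8B, align 2] → 46
@46: target [1B, align 1] → 47
+1 pad (align 2)
@48: z [32B, align 2] → 80
@80: vx [1B, align 1] → 81
+1 pad (align 2)
@82: cooldown [18B, align 2] → 100
size 100, align 2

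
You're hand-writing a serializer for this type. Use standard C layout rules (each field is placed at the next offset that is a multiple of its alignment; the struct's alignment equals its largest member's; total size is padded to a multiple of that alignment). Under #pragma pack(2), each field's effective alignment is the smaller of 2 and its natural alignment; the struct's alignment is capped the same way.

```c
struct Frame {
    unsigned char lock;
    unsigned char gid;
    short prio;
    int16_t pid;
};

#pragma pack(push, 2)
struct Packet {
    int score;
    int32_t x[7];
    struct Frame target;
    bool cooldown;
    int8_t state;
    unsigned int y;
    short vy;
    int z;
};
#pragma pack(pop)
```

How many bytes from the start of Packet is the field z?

Frame: lock at 0 (size 1, align 1) → ends 1; gid at 1 (size 1, align 1) → ends 2; prio at 2 (size 2, align 2) → ends 4; pid at 4 (size 2, align 2) → ends 6; total 6 bytes, alignment 2
score at 0 (size 4, align 2) → ends 4
x at 4 (size 28, align 2) → ends 32
target at 32 (size 6, align 2) → ends 38
cooldown at 38 (size 1, align 1) → ends 39
state at 39 (size 1, align 1) → ends 40
y at 40 (size 4, align 2) → ends 44
vy at 44 (size 2, align 2) → ends 46
z at 46 (size 4, align 2) → ends 50

46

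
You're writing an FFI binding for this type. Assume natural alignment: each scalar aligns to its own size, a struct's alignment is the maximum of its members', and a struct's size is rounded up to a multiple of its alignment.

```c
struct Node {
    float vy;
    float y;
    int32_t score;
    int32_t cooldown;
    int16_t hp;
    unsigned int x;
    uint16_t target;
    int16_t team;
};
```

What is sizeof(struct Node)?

28

vy at 0 (size 4, align 4) → ends 4
y at 4 (size 4, align 4) → ends 8
score at 8 (size 4, align 4) → ends 12
cooldown at 12 (size 4, align 4) → ends 16
hp at 16 (size 2, align 2) → ends 18
pad 2 to align 4 for x
x at 20 (size 4, align 4) → ends 24
target at 24 (size 2, align 2) → ends 26
team at 26 (size 2, align 2) → ends 28
total 28 bytes, alignment 4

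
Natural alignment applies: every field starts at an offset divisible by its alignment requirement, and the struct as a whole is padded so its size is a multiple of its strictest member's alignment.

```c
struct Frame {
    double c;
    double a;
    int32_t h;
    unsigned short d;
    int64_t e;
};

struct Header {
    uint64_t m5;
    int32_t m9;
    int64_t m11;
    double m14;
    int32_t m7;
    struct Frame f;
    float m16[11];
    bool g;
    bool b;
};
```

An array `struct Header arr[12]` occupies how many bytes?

Frame: 0..8  c  (8B, 8-aligned); 8..16  a  (8B, 8-aligned); 16..20  h  (4B, 4-aligned); 20..22  d  (2B, 2-aligned); 22..24  -- padding (2B); 24..32  e  (8B, 8-aligned); sizeof = 32, alignof = 8
0..8  m5  (8B, 8-aligned)
8..12  m9  (4B, 4-aligned)
12..16  -- padding (4B)
16..24  m11  (8B, 8-aligned)
24..32  m14  (8B, 8-aligned)
32..36  m7  (4B, 4-aligned)
36..40  -- padding (4B)
40..72  f  (32B, 8-aligned)
72..116  m16  (44B, 4-aligned)
116..117  g  (1B, 1-aligned)
117..118  b  (1B, 1-aligned)
118..120  -- tail padding (2B)
sizeof = 120, alignof = 8
array of 12: 12 × 120 = 1440

1440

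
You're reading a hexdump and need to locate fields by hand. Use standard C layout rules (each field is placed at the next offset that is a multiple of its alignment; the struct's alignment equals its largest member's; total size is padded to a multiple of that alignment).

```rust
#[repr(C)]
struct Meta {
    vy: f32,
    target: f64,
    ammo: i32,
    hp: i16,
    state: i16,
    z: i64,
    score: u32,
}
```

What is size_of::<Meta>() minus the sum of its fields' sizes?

8

vy at 0 (size 4, align 4) → ends 4
pad 4 to align 8 for target
target at 8 (size 8, align 8) → ends 16
ammo at 16 (size 4, align 4) → ends 20
hp at 20 (size 2, align 2) → ends 22
state at 22 (size 2, align 2) → ends 24
z at 24 (size 8, align 8) → ends 32
score at 32 (size 4, align 4) → ends 36
tail pad 4 to reach multiple of 8
total 40 bytes, alignment 8
data bytes 32, size 40 → padding 8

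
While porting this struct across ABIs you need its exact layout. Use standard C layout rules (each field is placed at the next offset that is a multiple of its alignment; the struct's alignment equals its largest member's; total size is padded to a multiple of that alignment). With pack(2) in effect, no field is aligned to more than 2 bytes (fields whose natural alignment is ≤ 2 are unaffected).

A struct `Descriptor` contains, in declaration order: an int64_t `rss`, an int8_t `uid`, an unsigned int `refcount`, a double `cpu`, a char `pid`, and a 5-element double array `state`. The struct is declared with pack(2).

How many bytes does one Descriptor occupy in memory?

@0: rss [8B, align 2] → 8
@8: uid [1B, align 1] → 9
+1 pad (align 2)
@10: refcount [4B, align 2] → 14
@14: cpu [8B, align 2] → 22
@22: pid [1B, align 1] → 23
+1 pad (align 2)
@24: state [40B, align 2] → 64
size 64, align 2

64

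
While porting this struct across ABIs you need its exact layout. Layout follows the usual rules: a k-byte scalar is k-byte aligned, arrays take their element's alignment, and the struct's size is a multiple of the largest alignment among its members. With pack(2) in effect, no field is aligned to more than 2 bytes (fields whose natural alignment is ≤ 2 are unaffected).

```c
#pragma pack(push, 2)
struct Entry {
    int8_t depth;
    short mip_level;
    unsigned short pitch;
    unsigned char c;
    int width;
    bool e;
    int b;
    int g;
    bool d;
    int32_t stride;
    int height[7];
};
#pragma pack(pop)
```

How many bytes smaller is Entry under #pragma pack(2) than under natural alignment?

natural layout:
  0..1  depth  (1B, 1-aligned)
  1..2  -- padding (1B)
  2..4  mip_level  (2B, 2-aligned)
  4..6  pitch  (2B, 2-aligned)
  6..7  c  (1B, 1-aligned)
  7..8  -- padding (1B)
  8..12  width  (4B, 4-aligned)
  12..13  e  (1B, 1-aligned)
  13..16  -- padding (3B)
  16..20  b  (4B, 4-aligned)
  20..24  g  (4B, 4-aligned)
  24..25  d  (1B, 1-aligned)
  25..28  -- padding (3B)
  28..32  stride  (4B, 4-aligned)
  32..60  height  (28B, 4-aligned)
  sizeof = 60, alignof = 4
packed(2) layout:
  0..1  depth  (1B, 1-aligned)
  1..2  -- padding (1B)
  2..4  mip_level  (2B, 2-aligned)
  4..6  pitch  (2B, 2-aligned)
  6..7  c  (1B, 1-aligned)
  7..8  -- padding (1B)
  8..12  width  (4B, 2-aligned)
  12..13  e  (1B, 1-aligned)
  13..14  -- padding (1B)
  14..18  b  (4B, 2-aligned)
  18..22  g  (4B, 2-aligned)
  22..23  d  (1B, 1-aligned)
  23..24  -- padding (1B)
  24..28  stride  (4B, 2-aligned)
  28..56  height  (28B, 2-aligned)
  sizeof = 56, alignof = 2
60 − 56 = 4

4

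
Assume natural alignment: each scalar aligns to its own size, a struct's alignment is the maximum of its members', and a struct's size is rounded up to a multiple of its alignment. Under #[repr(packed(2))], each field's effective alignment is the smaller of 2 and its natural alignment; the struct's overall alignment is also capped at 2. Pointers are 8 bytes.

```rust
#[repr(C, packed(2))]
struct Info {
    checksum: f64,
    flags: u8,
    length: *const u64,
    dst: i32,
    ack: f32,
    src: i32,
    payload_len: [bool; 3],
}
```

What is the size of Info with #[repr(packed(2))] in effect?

34

checksum at 0 (size 8, align 2) → ends 8
flags at 8 (size 1, align 1) → ends 9
pad 1 to align 2 for length
length at 10 (size 8, align 2) → ends 18
dst at 18 (size 4, align 2) → ends 22
ack at 22 (size 4, align 2) → ends 26
src at 26 (size 4, align 2) → ends 30
payload_len at 30 (size 3, align 1) → ends 33
tail pad 1 to reach multiple of 2
total 34 bytes, alignment 2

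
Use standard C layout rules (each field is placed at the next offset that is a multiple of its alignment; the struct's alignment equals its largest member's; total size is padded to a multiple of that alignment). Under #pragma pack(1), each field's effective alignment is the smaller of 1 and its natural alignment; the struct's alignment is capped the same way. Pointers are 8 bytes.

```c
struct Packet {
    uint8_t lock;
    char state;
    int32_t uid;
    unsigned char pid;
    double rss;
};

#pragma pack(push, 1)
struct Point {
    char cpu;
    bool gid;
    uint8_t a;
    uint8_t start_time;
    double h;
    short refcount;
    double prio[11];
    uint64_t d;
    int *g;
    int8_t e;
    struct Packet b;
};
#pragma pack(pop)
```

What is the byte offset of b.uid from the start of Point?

Packet: 0..1  lock  (1B, 1-aligned); 1..2  state  (1B, 1-aligned); 2..4  -- padding (2B); 4..8  uid  (4B, 4-aligned); 8..9  pid  (1B, 1-aligned); 9..16  -- padding (7B); 16..24  rss  (8B, 8-aligned); sizeof = 24, alignof = 8
0..1  cpu  (1B, 1-aligned)
1..2  gid  (1B, 1-aligned)
2..3  a  (1B, 1-aligned)
3..4  start_time  (1B, 1-aligned)
4..12  h  (8B, 1-aligned)
12..14  refcount  (2B, 1-aligned)
14..102  prio  (88B, 1-aligned)
102..110  d  (8B, 1-aligned)
110..118  g  (8B, 1-aligned)
118..119  e  (1B, 1-aligned)
119..143  b  (24B, 1-aligned)
within Packet: uid at 4
119 + 4 = 123

123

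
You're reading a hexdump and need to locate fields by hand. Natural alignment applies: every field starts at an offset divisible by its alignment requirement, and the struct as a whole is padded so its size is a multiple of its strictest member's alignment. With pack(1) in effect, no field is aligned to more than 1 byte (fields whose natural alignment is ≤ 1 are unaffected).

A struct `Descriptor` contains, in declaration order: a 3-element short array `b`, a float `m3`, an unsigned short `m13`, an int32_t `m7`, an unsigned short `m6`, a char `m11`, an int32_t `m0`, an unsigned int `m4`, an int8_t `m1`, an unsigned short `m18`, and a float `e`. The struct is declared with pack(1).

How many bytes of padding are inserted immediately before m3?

0

@0: b [6B, align 1] → 6
@6: m3 [4B, align 1] → 10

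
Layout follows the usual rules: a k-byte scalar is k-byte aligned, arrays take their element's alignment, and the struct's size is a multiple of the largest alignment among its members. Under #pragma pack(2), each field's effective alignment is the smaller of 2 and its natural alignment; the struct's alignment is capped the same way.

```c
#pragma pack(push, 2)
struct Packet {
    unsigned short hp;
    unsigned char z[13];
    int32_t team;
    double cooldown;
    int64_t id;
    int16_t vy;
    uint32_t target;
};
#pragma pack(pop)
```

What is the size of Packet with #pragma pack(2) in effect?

0..2  hp  (2B, 2-aligned)
2..15  z  (13B, 1-aligned)
15..16  -- padding (1B)
16..20  team  (4B, 2-aligned)
20..28  cooldown  (8B, 2-aligned)
28..36  id  (8B, 2-aligned)
36..38  vy  (2B, 2-aligned)
38..42  target  (4B, 2-aligned)
sizeof = 42, alignof = 2

42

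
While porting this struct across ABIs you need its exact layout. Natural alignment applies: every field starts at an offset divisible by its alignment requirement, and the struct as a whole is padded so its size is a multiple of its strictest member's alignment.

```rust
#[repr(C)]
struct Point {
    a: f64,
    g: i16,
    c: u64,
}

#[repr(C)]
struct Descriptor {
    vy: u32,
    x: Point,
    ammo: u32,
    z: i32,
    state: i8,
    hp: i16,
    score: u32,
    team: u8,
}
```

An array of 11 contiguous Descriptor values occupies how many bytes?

616

Point: a at 0 (size 8, align 8) → ends 8; g at 8 (size 2, align 2) → ends 10; pad 6 to align 8 for c; c at 16 (size 8, align 8) → ends 24; total 24 bytes, alignment 8
vy at 0 (size 4, align 4) → ends 4
pad 4 to align 8 for x
x at 8 (size 24, align 8) → ends 32
ammo at 32 (size 4, align 4) → ends 36
z at 36 (size 4, align 4) → ends 40
state at 40 (size 1, align 1) → ends 41
pad 1 to align 2 for hp
hp at 42 (size 2, align 2) → ends 44
score at 44 (size 4, align 4) → ends 48
team at 48 (size 1, align 1) → ends 49
tail pad 7 to reach multiple of 8
total 56 bytes, alignment 8
array of 11: 11 × 56 = 616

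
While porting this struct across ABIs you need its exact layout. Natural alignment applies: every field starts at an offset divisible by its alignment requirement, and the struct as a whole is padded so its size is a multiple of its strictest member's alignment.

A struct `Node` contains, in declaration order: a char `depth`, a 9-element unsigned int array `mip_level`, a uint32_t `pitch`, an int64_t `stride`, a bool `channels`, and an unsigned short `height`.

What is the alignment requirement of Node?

8

member alignments: depth=1, mip_level=4, pitch=4, stride=8, channels=1, height=2
max = 8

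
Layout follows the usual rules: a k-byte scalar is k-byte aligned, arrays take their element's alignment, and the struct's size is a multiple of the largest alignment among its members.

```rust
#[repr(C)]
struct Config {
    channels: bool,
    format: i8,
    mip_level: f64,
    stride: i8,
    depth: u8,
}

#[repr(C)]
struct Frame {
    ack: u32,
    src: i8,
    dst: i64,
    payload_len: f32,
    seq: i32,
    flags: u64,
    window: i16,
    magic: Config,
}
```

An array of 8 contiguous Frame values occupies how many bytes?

Config: channels at 0 (size 1, align 1) → ends 1; format at 1 (size 1, align 1) → ends 2; pad 6 to align 8 for mip_level; mip_level at 8 (size 8, align 8) → ends 16; stride at 16 (size 1, align 1) → ends 17; depth at 17 (size 1, align 1) → ends 18; tail pad 6 to reach multiple of 8; total 24 bytes, alignment 8
ack at 0 (size 4, align 4) → ends 4
src at 4 (size 1, align 1) → ends 5
pad 3 to align 8 for dst
dst at 8 (size 8, align 8) → ends 16
payload_len at 16 (size 4, align 4) → ends 20
seq at 20 (size 4, align 4) → ends 24
flags at 24 (size 8, align 8) → ends 32
window at 32 (size 2, align 2) → ends 34
pad 6 to align 8 for magic
magic at 40 (size 24, align 8) → ends 64
total 64 bytes, alignment 8
array of 8: 8 × 64 = 512

512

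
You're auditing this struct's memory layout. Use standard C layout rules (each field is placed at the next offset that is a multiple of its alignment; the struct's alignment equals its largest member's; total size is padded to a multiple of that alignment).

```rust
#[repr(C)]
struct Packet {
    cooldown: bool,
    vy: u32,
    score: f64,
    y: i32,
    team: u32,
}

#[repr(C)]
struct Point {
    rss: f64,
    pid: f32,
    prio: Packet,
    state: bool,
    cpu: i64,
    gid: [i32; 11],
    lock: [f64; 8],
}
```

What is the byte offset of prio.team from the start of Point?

Packet: 0..1  cooldown  (1B, 1-aligned); 1..4  -- padding (3B); 4..8  vy  (4B, 4-aligned); 8..16  score  (8B, 8-aligned); 16..20  y  (4B, 4-aligned); 20..24  team  (4B, 4-aligned); sizeof = 24, alignof = 8
0..8  rss  (8B, 8-aligned)
8..12  pid  (4B, 4-aligned)
12..16  -- padding (4B)
16..40  prio  (24B, 8-aligned)
within Packet: team at 20
16 + 20 = 36

36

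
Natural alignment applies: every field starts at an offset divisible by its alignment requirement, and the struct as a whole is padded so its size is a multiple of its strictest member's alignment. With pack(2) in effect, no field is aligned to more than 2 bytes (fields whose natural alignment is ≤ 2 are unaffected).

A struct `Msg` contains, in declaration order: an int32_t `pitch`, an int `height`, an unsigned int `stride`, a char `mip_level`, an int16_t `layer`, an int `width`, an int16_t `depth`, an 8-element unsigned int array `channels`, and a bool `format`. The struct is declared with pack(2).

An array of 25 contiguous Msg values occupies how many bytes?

pitch at 0 (size 4, align 2) → ends 4
height at 4 (size 4, align 2) → ends 8
stride at 8 (size 4, align 2) → ends 12
mip_level at 12 (size 1, align 1) → ends 13
pad 1 to align 2 for layer
layer at 14 (size 2, align 2) → ends 16
width at 16 (size 4, align 2) → ends 20
depth at 20 (size 2, align 2) → ends 22
channels at 22 (size 32, align 2) → ends 54
format at 54 (size 1, align 1) → ends 55
tail pad 1 to reach multiple of 2
total 56 bytes, alignment 2
array of 25: 25 × 56 = 1400

1400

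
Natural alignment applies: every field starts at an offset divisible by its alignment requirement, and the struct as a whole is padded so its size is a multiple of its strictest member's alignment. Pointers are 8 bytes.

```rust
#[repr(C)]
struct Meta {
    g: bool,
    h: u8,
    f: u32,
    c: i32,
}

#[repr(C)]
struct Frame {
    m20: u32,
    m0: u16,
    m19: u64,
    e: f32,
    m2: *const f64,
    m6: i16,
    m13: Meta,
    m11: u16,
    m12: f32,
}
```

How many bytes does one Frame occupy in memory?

Meta: 0..1  g  (1B, 1-aligned); 1..2  h  (1B, 1-aligned); 2..4  -- padding (2B); 4..8  f  (4B, 4-aligned); 8..12  c  (4B, 4-aligned); sizeof = 12, alignof = 4
0..4  m20  (4B, 4-aligned)
4..6  m0  (2B, 2-aligned)
6..8  -- padding (2B)
8..16  m19  (8B, 8-aligned)
16..20  e  (4B, 4-aligned)
20..24  -- padding (4B)
24..32  m2  (8B, 8-aligned)
32..34  m6  (2B, 2-aligned)
34..36  -- padding (2B)
36..48  m13  (12B, 4-aligned)
48..50  m11  (2B, 2-aligned)
50..52  -- padding (2B)
52..56  m12  (4B, 4-aligned)
sizeof = 56, alignof = 8

56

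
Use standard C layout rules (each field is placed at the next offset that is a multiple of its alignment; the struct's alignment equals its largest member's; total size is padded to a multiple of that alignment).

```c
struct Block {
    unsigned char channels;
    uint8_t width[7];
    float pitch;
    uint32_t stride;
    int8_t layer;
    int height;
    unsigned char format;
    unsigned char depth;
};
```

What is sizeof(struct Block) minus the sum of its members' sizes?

5

0..1  channels  (1B, 1-aligned)
1..8  width  (7B, 1-aligned)
8..12  pitch  (4B, 4-aligned)
12..16  stride  (4B, 4-aligned)
16..17  layer  (1B, 1-aligned)
17..20  -- padding (3B)
20..24  height  (4B, 4-aligned)
24..25  format  (1B, 1-aligned)
25..26  depth  (1B, 1-aligned)
26..28  -- tail padding (2B)
sizeof = 28, alignof = 4
data bytes 23, size 28 → padding 5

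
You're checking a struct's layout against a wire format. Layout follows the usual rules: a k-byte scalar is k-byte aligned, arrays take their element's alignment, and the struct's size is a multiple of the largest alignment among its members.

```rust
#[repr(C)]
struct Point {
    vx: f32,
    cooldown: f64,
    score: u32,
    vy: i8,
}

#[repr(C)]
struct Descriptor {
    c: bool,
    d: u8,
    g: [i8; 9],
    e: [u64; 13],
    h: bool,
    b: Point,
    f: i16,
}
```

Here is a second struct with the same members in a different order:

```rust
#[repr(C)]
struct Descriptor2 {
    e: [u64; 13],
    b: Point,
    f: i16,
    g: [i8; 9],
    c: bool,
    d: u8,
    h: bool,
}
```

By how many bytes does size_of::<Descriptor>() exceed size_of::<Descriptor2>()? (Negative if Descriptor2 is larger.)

16

Point: vx at 0 (size 4, align 4) → ends 4; pad 4 to align 8 for cooldown; cooldown at 8 (size 8, align 8) → ends 16; score at 16 (size 4, align 4) → ends 20; vy at 20 (size 1, align 1) → ends 21; tail pad 3 to reach multiple of 8; total 24 bytes, alignment 8
c at 0 (size 1, align 1) → ends 1
d at 1 (size 1, align 1) → ends 2
g at 2 (size 9, align 1) → ends 11
pad 5 to align 8 for e
e at 16 (size 104, align 8) → ends 120
h at 120 (size 1, align 1) → ends 121
pad 7 to align 8 for b
b at 128 (size 24, align 8) → ends 152
f at 152 (size 2, align 2) → ends 154
tail pad 6 to reach multiple of 8
total 160 bytes, alignment 8
— Descriptor2 —
e at 0 (size 104, align 8) → ends 104
b at 104 (size 24, align 8) → ends 128
f at 128 (size 2, align 2) → ends 130
g at 130 (size 9, align 1) → ends 139
c at 139 (size 1, align 1) → ends 140
d at 140 (size 1, align 1) → ends 141
h at 141 (size 1, align 1) → ends 142
tail pad 2 to reach multiple of 8
total 144 bytes, alignment 8
160 − 144 = 16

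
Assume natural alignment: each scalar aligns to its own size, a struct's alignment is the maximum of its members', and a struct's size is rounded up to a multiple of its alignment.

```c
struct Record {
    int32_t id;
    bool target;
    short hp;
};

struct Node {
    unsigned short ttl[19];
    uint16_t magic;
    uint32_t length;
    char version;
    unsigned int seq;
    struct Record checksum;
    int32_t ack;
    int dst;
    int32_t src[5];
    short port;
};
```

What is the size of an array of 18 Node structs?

1656

Record: 0..4  id  (4B, 4-aligned); 4..5  target  (1B, 1-aligned); 5..6  -- padding (1B); 6..8  hp  (2B, 2-aligned); sizeof = 8, alignof = 4
0..38  ttl  (38B, 2-aligned)
38..40  magic  (2B, 2-aligned)
40..44  length  (4B, 4-aligned)
44..45  version  (1B, 1-aligned)
45..48  -- padding (3B)
48..52  seq  (4B, 4-aligned)
52..60  checksum  (8B, 4-aligned)
60..64  ack  (4B, 4-aligned)
64..68  dst  (4B, 4-aligned)
68..88  src  (20B, 4-aligned)
88..90  port  (2B, 2-aligned)
90..92  -- tail padding (2B)
sizeof = 92, alignof = 4
array of 18: 18 × 92 = 1656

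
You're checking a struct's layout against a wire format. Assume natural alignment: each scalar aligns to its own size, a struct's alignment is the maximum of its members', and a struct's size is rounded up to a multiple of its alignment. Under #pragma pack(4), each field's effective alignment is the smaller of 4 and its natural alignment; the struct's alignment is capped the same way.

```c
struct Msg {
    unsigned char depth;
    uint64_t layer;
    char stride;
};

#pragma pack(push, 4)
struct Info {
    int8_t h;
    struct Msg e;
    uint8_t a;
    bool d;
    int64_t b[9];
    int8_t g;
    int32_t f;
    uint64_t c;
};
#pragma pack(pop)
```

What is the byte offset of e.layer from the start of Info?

12

Msg: 0..1  depth  (1B, 1-aligned); 1..8  -- padding (7B); 8..16  layer  (8B, 8-aligned); 16..17  stride  (1B, 1-aligned); 17..24  -- tail padding (7B); sizeof = 24, alignof = 8
0..1  h  (1B, 1-aligned)
1..4  -- padding (3B)
4..28  e  (24B, 4-aligned)
within Msg: layer at 8
4 + 8 = 12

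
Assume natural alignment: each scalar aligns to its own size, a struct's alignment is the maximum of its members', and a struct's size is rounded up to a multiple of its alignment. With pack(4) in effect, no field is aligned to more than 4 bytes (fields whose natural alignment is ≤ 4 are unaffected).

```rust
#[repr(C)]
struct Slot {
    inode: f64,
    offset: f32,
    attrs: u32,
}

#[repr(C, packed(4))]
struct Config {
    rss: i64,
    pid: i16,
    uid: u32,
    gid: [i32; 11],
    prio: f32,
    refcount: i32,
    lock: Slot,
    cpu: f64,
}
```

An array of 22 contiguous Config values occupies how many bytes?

Slot: inode at 0 (size 8, align 8) → ends 8; offset at 8 (size 4, align 4) → ends 12; attrs at 12 (size 4, align 4) → ends 16; total 16 bytes, alignment 8
rss at 0 (size 8, align 4) → ends 8
pid at 8 (size 2, align 2) → ends 10
pad 2 to align 4 for uid
uid at 12 (size 4, align 4) → ends 16
gid at 16 (size 44, align 4) → ends 60
prio at 60 (size 4, align 4) → ends 64
refcount at 64 (size 4, align 4) → ends 68
lock at 68 (size 16, align 4) → ends 84
cpu at 84 (size 8, align 4) → ends 92
total 92 bytes, alignment 4
array of 22: 22 × 92 = 2024

2024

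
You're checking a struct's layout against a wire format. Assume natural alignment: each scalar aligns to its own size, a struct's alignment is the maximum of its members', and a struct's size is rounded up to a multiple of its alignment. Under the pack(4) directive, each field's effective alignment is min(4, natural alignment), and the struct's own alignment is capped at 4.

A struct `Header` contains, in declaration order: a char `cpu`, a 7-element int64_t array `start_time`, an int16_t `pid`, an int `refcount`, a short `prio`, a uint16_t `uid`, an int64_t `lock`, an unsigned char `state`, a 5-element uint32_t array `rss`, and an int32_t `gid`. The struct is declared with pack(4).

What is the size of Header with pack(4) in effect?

0..1  cpu  (1B, 1-aligned)
1..4  -- padding (3B)
4..60  start_time  (56B, 4-aligned)
60..62  pid  (2B, 2-aligned)
62..64  -- padding (2B)
64..68  refcount  (4B, 4-aligned)
68..70  prio  (2B, 2-aligned)
70..72  uid  (2B, 2-aligned)
72..80  lock  (8B, 4-aligned)
80..81  state  (1B, 1-aligned)
81..84  -- padding (3B)
84..104  rss  (20B, 4-aligned)
104..108  gid  (4B, 4-aligned)
sizeof = 108, alignof = 4

108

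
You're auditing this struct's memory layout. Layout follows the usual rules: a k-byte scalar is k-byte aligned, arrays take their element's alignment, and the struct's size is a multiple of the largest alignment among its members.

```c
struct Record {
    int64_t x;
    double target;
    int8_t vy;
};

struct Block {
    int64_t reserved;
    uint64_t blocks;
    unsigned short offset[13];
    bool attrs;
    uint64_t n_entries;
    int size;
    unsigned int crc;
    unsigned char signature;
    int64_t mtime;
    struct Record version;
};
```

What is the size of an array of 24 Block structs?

2496

Record: x at 0 (size 8, align 8) → ends 8; target at 8 (size 8, align 8) → ends 16; vy at 16 (size 1, align 1) → ends 17; tail pad 7 to reach multiple of 8; total 24 bytes, alignment 8
reserved at 0 (size 8, align 8) → ends 8
blocks at 8 (size 8, align 8) → ends 16
offset at 16 (size 26, align 2) → ends 42
attrs at 42 (size 1, align 1) → ends 43
pad 5 to align 8 for n_entries
n_entries at 48 (size 8, align 8) → ends 56
size at 56 (size 4, align 4) → ends 60
crc at 60 (size 4, align 4) → ends 64
signature at 64 (size 1, align 1) → ends 65
pad 7 to align 8 for mtime
mtime at 72 (size 8, align 8) → ends 80
version at 80 (size 24, align 8) → ends 104
total 104 bytes, alignment 8
array of 24: 24 × 104 = 2496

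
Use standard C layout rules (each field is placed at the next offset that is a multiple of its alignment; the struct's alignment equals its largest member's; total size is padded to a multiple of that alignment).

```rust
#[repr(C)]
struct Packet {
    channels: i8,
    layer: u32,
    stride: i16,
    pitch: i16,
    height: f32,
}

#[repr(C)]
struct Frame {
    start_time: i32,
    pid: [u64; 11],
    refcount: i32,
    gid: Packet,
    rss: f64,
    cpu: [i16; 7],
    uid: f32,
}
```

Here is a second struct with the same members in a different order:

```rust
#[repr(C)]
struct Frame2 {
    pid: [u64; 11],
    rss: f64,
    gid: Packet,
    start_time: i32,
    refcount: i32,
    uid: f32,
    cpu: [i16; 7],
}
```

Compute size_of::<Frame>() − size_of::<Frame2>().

8

Packet: channels at 0 (size 1, align 1) → ends 1; pad 3 to align 4 for layer; layer at 4 (size 4, align 4) → ends 8; stride at 8 (size 2, align 2) → ends 10; pitch at 10 (size 2, align 2) → ends 12; height at 12 (size 4, align 4) → ends 16; total 16 bytes, alignment 4
start_time at 0 (size 4, align 4) → ends 4
pad 4 to align 8 for pid
pid at 8 (size 88, align 8) → ends 96
refcount at 96 (size 4, align 4) → ends 100
gid at 100 (size 16, align 4) → ends 116
pad 4 to align 8 for rss
rss at 120 (size 8, align 8) → ends 128
cpu at 128 (size 14, align 2) → ends 142
pad 2 to align 4 for uid
uid at 144 (size 4, align 4) → ends 148
tail pad 4 to reach multiple of 8
total 152 bytes, alignment 8
— Frame2 —
pid at 0 (size 88, align 8) → ends 88
rss at 88 (size 8, align 8) → ends 96
gid at 96 (size 16, align 4) → ends 112
start_time at 112 (size 4, align 4) → ends 116
refcount at 116 (size 4, align 4) → ends 120
uid at 120 (size 4, align 4) → ends 124
cpu at 124 (size 14, align 2) → ends 138
tail pad 6 to reach multiple of 8
total 144 bytes, alignment 8
152 − 144 = 8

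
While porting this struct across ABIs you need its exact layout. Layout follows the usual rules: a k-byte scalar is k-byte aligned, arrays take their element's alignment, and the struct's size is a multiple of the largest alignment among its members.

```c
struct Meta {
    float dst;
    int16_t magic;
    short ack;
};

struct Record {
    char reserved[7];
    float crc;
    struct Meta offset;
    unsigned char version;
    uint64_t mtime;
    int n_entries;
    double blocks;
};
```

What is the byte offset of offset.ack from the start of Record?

Meta: dst at 0 (size 4, align 4) → ends 4; magic at 4 (size 2, align 2) → ends 6; ack at 6 (size 2, align 2) → ends 8; total 8 bytes, alignment 4
reserved at 0 (size 7, align 1) → ends 7
pad 1 to align 4 for crc
crc at 8 (size 4, align 4) → ends 12
offset at 12 (size 8, align 4) → ends 20
within Meta: ack at 6
12 + 6 = 18

18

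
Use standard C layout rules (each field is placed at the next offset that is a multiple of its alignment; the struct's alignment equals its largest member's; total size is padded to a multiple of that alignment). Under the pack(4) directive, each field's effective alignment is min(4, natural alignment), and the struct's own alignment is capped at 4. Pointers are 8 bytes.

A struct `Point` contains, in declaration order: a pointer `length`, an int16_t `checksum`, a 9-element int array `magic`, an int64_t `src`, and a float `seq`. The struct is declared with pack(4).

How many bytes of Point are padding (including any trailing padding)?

2

@0: length [8B, align 4] → 8
@8: checksum [2B, align 2] → 10
+2 pad (align 4)
@12: magic [36B, align 4] → 48
@48: src [8B, align 4] → 56
@56: seq [4B, align 4] → 60
size 60, align 4
data bytes 58, size 60 → padding 2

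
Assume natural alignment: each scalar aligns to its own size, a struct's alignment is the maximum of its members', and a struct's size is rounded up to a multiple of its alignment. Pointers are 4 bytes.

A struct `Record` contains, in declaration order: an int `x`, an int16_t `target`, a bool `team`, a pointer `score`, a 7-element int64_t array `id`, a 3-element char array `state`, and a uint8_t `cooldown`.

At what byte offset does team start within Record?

6

0..4  x  (4B, 4-aligned)
4..6  target  (2B, 2-aligned)
6..7  team  (1B, 1-aligned)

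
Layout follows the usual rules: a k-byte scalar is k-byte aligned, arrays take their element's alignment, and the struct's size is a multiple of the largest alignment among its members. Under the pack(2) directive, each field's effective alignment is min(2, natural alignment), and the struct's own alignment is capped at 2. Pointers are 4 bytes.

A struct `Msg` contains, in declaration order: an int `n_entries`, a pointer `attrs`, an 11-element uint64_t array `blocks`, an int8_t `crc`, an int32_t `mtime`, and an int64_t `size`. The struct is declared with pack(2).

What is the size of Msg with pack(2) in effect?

110

0..4  n_entries  (4B, 2-aligned)
4..8  attrs  (4B, 2-aligned)
8..96  blocks  (88B, 2-aligned)
96..97  crc  (1B, 1-aligned)
97..98  -- padding (1B)
98..102  mtime  (4B, 2-aligned)
102..110  size  (8B, 2-aligned)
sizeof = 110, alignof = 2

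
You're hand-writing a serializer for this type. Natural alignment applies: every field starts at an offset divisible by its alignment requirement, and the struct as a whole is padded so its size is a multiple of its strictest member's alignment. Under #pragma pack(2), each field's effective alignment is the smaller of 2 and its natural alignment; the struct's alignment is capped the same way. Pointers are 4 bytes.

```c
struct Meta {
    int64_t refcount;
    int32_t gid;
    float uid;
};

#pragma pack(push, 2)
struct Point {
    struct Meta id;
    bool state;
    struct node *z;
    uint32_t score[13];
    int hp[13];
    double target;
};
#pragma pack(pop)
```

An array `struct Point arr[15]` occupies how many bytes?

2010

Meta: 0..8  refcount  (8B, 8-aligned); 8..12  gid  (4B, 4-aligned); 12..16  uid  (4B, 4-aligned); sizeof = 16, alignof = 8
0..16  id  (16B, 2-aligned)
16..17  state  (1B, 1-aligned)
17..18  -- padding (1B)
18..22  z  (4B, 2-aligned)
22..74  score  (52B, 2-aligned)
74..126  hp  (52B, 2-aligned)
126..134  target  (8B, 2-aligned)
sizeof = 134, alignof = 2
array of 15: 15 × 134 = 2010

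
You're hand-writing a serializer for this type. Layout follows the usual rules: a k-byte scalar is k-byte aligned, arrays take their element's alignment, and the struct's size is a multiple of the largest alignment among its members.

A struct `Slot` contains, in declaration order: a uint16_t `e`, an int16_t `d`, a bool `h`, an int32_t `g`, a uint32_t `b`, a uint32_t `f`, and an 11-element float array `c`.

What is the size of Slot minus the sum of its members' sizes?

0..2  e  (2B, 2-aligned)
2..4  d  (2B, 2-aligned)
4..5  h  (1B, 1-aligned)
5..8  -- padding (3B)
8..12  g  (4B, 4-aligned)
12..16  b  (4B, 4-aligned)
16..20  f  (4B, 4-aligned)
20..64  c  (44B, 4-aligned)
sizeof = 64, alignof = 4
data bytes 61, size 64 → padding 3

3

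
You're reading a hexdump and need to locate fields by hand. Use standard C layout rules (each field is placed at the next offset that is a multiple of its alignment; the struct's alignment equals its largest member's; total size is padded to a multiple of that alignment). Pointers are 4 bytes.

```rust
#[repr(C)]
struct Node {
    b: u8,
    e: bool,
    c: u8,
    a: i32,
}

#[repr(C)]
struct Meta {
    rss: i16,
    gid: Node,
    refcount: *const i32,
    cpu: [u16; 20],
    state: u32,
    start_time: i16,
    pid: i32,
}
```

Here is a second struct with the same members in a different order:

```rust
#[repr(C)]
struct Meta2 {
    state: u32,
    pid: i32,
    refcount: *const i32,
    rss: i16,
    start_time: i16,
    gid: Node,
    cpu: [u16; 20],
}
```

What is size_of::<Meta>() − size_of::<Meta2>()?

Node: @0: b [1B, align 1] → 1; @1: e [1B, align 1] → 2; @2: c [1B, align 1] → 3; +1 pad (align 4); @4: a [4B, align 4] → 8; size 8, align 4
@0: rss [2B, align 2] → 2
+2 pad (align 4)
@4: gid [8B, align 4] → 12
@12: refcount [4B, align 4] → 16
@16: cpu [40B, align 2] → 56
@56: state [4B, align 4] → 60
@60: start_time [2B, align 2] → 62
+2 pad (align 4)
@64: pid [4B, align 4] → 68
size 68, align 4
— Meta2 —
@0: state [4B, align 4] → 4
@4: pid [4B, align 4] → 8
@8: refcount [4B, align 4] → 12
@12: rss [2B, align 2] → 14
@14: start_time [2B, align 2] → 16
@16: gid [8B, align 4] → 24
@24: cpu [40B, align 2] → 64
size 64, align 4
68 − 64 = 4

4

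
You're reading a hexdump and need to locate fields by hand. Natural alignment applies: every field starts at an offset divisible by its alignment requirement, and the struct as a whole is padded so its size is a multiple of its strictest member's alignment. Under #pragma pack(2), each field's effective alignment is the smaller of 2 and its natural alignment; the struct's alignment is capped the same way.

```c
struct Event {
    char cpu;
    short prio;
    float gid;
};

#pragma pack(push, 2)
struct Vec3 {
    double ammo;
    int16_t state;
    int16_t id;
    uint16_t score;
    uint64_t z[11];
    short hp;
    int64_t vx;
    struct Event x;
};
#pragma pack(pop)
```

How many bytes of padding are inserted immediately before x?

Event: cpu at 0 (size 1, align 1) → ends 1; pad 1 to align 2 for prio; prio at 2 (size 2, align 2) → ends 4; gid at 4 (size 4, align 4) → ends 8; total 8 bytes, alignment 4
ammo at 0 (size 8, align 2) → ends 8
state at 8 (size 2, align 2) → ends 10
id at 10 (size 2, align 2) → ends 12
score at 12 (size 2, align 2) → ends 14
z at 14 (size 88, align 2) → ends 102
hp at 102 (size 2, align 2) → ends 104
vx at 104 (size 8, align 2) → ends 112
x at 112 (size 8, align 2) → ends 120

0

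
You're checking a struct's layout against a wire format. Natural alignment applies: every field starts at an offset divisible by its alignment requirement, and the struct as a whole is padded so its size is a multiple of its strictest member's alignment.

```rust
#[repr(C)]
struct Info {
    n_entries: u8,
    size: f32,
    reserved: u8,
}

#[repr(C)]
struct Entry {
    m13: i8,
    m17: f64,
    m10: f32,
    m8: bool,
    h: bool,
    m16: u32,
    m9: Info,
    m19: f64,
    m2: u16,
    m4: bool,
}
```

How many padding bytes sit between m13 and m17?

7

Info: @0: n_entries [1B, align 1] → 1; +3 pad (align 4); @4: size [4B, align 4] → 8; @8: reserved [1B, align 1] → 9; +3 tail pad (align 4); size 12, align 4
@0: m13 [1B, align 1] → 1
+7 pad (align 8)
@8: m17 [8B, align 8] → 16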